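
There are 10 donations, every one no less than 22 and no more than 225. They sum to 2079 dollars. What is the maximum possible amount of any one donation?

To make one donation as large as possible, make the other 9 as small as possible.
The other 9 contribute at least 9 × 22 = 198, leaving at most 2079 − 198 = 1881.
But each donation is capped at 225, so the maximum is 225.
Achievable: one at 225 and the other 9 totalling 1854, which fits since 9 × 22 ≤ 1854 ≤ 9 × 225.

225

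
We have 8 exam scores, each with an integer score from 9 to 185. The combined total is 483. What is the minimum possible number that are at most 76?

Let j be the number exceeding 76. Then the total is ≥ 77·j + 9·(8 − j) = 72 + 68j.
So 68j ≤ 411 and j ≤ 6; hence at least 8 − 6 = 2 are ≤ 76.
Exactly 2 works: 2 values at 9 and 6 at 77 total 480; raise one of the low values by 3 (still ≤ 76) to hit 483.

2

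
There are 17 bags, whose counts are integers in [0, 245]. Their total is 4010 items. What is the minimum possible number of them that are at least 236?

2

Suppose at most 17 − j of them reach 236; then j values are ≤ 235 and the rest ≤ 245.
The total is then ≤ 235·j + 245·(17 − j) = 4165 − 10j. For this to be ≥ 4010 we need j ≤ 15, so at least 17 − 15 = 2 must reach 236.
Exactly 2 works: 2 values at 245 and 15 at 235 total 4015; lower one of the high values by 5 (still ≥ 236) to hit 4010.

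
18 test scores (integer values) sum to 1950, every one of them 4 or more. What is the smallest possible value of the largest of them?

109

The average is 1950/18 > 108, so not all 18 can be 108 or less; the largest is ≥ 109.
Taking 12 copies of 108 and 6 copies of 109 gives exactly 1950, so 109 is attained.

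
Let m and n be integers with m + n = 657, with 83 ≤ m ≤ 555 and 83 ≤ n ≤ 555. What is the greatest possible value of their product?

mn = m(657 − m) is maximized when m is as near 657/2 as the bounds allow.
Taking m = 328 and n = 329 (both in [83, 555]) gives mn = 107912.

107912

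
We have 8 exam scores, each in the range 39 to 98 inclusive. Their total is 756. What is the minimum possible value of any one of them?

Minimizing one value means maximizing the remaining 7.
The other 7 contribute at most 7 × 98 = 686, leaving at least 756 − 686 = 70.
Since 70 ≥ 39, this is achievable: one at 70 and 7 at 98.

70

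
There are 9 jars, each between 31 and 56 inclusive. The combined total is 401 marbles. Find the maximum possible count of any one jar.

Maximizing one value means minimizing the remaining 8.
The other 8 contribute at least 8 × 31 = 248, leaving at most 401 − 248 = 153.
But each jar is capped at 56, so the maximum is 56.
Achievable: one at 56 and the other 8 totalling 345, which fits since 8 × 31 ≤ 345 ≤ 8 × 56.

56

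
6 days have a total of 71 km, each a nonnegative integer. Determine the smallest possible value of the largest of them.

12

The average is 71/6 > 11, so not all 6 can be 11 or less; the largest is ≥ 12.
Taking 1 copy of 11 and 5 copies of 12 gives exactly 71, so 12 is attained.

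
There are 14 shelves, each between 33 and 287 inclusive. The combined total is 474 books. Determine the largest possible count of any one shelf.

45

Maximizing one value means minimizing the remaining 13.
The other 13 contribute at least 13 × 33 = 429, leaving at most 474 − 429 = 45.
Since 45 ≤ 287, this is achievable: one at 45 and 13 at 33.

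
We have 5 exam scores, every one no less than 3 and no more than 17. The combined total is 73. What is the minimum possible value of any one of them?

5

Minimizing one value means maximizing the remaining 4.
The other 4 contribute at most 4 × 17 = 68, leaving at least 73 − 68 = 5.
Since 5 ≥ 3, this is achievable: one at 5 and 4 at 17.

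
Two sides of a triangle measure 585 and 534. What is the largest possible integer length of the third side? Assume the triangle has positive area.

The third side must be less than 585 + 534 = 1119.
The largest integer below 1119 is 1118.

1118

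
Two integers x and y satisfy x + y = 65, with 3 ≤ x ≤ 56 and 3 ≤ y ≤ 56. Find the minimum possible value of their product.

For a fixed sum, xy is smallest when x and y are as far apart as possible.
The extreme feasible split is x = 9, y = 56, giving xy = 504.

504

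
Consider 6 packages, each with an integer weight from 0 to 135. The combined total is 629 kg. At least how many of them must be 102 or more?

Suppose at most 6 − j of them reach 102; then j values are ≤ 101 and the rest ≤ 135.
The total is then ≤ 101·j + 135·(6 − j) = 810 − 34j. For this to be ≥ 629 we need j ≤ 5, so at least 6 − 5 = 1 must reach 102.
Exactly 1 works: 1 value at 135 and 5 at 101 total 640; lower one of the high values by 11 (still ≥ 102) to hit 629.

1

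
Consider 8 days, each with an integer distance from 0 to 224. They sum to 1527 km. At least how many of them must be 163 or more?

4

Each value short of 163 is at most 162, costing at least 224 − 162 = 62 against the maximum total of 1792.
We can afford to lose at most 1792 − 1527 = 265, so at most ⌊265/62⌋ = 4 fall short, and at least 4 are ≥ 163.
Exactly 4 works: 4 values at 224 and 4 at 162 total 1544; lower one of the high values by 17 (still ≥ 163) to hit 1527.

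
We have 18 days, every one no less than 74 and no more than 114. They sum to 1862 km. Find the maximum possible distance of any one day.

Maximizing one value means minimizing the remaining 17.
The other 17 contribute at least 17 × 74 = 1258, leaving at most 1862 − 1258 = 604.
But each day is capped at 114, so the maximum is 114.
Achievable: one at 114 and the other 17 totalling 1748, which fits since 17 × 74 ≤ 1748 ≤ 17 × 114.

114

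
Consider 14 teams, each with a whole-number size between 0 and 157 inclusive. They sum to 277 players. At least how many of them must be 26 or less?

4

Let j be the number exceeding 26. Then the total is ≥ 27·j + 0·(14 − j) = 0 + 27j.
So 27j ≤ 277 and j ≤ 10; hence at least 14 − 10 = 4 are ≤ 26.
Exactly 4 works: 4 values at 0 and 10 at 27 total 270; raise one of the low values by 7 (still ≤ 26) to hit 277.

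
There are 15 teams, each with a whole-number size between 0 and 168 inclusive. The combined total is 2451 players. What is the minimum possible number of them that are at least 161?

7

Each value short of 161 is at most 160, costing at least 168 − 160 = 8 against the maximum total of 2520.
We can afford to lose at most 2520 − 2451 = 69, so at most ⌊69/8⌋ = 8 fall short, and at least 7 are ≥ 161.
Exactly 7 works: 7 values at 168 and 8 at 160 total 2456; lower one of the high values by 5 (still ≥ 161) to hit 2451.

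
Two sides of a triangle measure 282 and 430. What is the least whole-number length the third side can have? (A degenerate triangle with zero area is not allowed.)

The third side must exceed |282 − 430| = 148.
The smallest integer above 148 is 149.

149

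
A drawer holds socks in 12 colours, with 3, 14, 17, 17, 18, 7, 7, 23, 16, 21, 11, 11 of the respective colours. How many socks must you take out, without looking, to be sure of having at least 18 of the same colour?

155

In the worst case you take as many as possible of each colour without reaching 18: 3 + 14 + 17 + 17 + 17 + 7 + 7 + 17 + 16 + 17 + 11 + 11 = 154.
The next one must give 18 of some colour, so 154 + 1 = 155.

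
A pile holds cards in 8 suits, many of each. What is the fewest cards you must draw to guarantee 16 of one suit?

You could draw 15 of every suit without reaching 16 of any — 120 in all.
One more forces 16 of some suit, so 120 + 1 = 121.

121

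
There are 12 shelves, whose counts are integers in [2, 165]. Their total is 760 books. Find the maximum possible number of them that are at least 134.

Suppose k of them are at least 134. Those contribute at least 134 each and the other 12 − k at least 2 each.
So the total is at least 134k + 2(12 − k) = 24 + 132k. This must be ≤ 760, giving k ≤ 5.
k = 5 is achieved by 5 values at 134 and 7 at 2, total 684; add 76 to one value (staying below 134) to reach 760.

5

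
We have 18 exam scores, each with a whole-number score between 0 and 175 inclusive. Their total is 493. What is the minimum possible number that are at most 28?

1

Each value above 28 is at least 29, contributing at least 29 − 0 = 29 above the floor 0.
The sum exceeds the floor total 0 by 493, so at most ⌊493/29⌋ = 17 exceed 28, and at least 1 are ≤ 28.
Exactly 1 works: 1 value at 0 and 17 at 29 total 493.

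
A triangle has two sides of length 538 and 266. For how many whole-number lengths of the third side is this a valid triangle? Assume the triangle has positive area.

The triangle inequality gives |538 − 266| < c < 538 + 266, i.e. 272 < c < 804.
So c can be any integer from 273 to 803: 531 values.

531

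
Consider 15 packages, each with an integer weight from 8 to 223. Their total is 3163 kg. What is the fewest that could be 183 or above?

If only k of them are at least 183, the other 15 − k are at most 182, so the total is at most k·223 + (15 − k)·182.
This must reach 3163, so k·223 + (15 − k)·182 ≥ 3163, giving k ≥ 11.
Exactly 11 works: 11 values at 223 and 4 at 182 total 3181; lower one of the high values by 18 (still ≥ 183) to hit 3163.

11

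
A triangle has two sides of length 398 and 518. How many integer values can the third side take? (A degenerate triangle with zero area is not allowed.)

795

The triangle inequality gives |398 − 518| < c < 398 + 518, i.e. 120 < c < 916.
So c can be any integer from 121 to 915: 795 values.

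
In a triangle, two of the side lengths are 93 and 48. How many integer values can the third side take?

The triangle inequality gives |93 − 48| < c < 93 + 48, i.e. 45 < c < 141.
So c can be any integer from 46 to 140: 95 values.

95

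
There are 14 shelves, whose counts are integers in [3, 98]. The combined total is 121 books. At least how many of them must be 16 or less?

Let j be the number exceeding 16. Then the total is ≥ 17·j + 3·(14 − j) = 42 + 14j.
So 14j ≤ 79 and j ≤ 5; hence at least 14 − 5 = 9 are ≤ 16.
Exactly 9 works: 9 values at 3 and 5 at 17 total 112; raise one of the low values by 9 (still ≤ 16) to hit 121.

9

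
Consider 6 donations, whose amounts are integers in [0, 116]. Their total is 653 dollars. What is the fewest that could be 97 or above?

4

If only k of them are at least 97, the other 6 − k are at most 96, so the total is at most k·116 + (6 − k)·96.
This must reach 653, so k·116 + (6 − k)·96 ≥ 653, giving k ≥ 4.
Exactly 4 works: 4 values at 116 and 2 at 96 total 656; lower one of the high values by 3 (still ≥ 97) to hit 653.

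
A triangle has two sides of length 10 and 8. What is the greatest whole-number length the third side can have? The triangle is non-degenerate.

17

The third side must be less than 10 + 8 = 18.
The largest integer below 18 is 17.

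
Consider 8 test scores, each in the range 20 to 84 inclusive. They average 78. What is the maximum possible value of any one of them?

Maximizing one value means minimizing the remaining 7.
The total is 8 × 78 = 624.
The other 7 contribute at least 7 × 20 = 140, leaving at most 624 − 140 = 484.
But each score is capped at 84, so the maximum is 84.
Achievable: one at 84 and the other 7 totalling 540, which fits since 7 × 20 ≤ 540 ≤ 7 × 84.

84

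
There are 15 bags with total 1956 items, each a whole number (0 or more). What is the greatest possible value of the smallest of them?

130

The average is 1956/15 < 131, so some value is ≤ 130.
Achievable: 9 of them at 130 and 6 at 131 total 1956.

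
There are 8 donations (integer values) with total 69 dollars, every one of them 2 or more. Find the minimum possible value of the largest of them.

9

The average is 69/8 > 8, so not all 8 can be 8 or less; the largest is ≥ 9.
Achievable: 5 of them at 9 and 3 at 8 total 69.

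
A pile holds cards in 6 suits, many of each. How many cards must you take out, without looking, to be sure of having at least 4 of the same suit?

In the worst case you draw 3 of each of the 6 suits: 6 × 3 = 18.
One more forces 4 of some suit, so 18 + 1 = 19.

19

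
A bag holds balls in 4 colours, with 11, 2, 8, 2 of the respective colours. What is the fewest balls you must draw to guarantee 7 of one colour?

In the worst case you take as many as possible of each colour without reaching 7: 6 + 2 + 6 + 2 = 16.
The next one must give 7 of some colour, so 16 + 1 = 17.

17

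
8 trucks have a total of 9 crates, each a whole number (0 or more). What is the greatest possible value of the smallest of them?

1

If every one of the 8 were at least 2, the total would be at least 8 × 2 = 16 > 9.
Taking 7 copies of 1 and 1 copy of 2 gives exactly 9, so 1 is attained.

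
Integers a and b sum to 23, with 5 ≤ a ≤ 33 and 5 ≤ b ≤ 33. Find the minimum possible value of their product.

90

For a fixed sum, ab is smallest when a and b are as far apart as possible.
At the endpoint a = 5, b = 23 − 5 = 18, so ab = 5 × 18 = 90.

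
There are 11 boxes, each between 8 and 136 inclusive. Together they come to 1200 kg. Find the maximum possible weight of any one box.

136

Maximizing one value means minimizing the remaining 10.
The other 10 contribute at least 10 × 8 = 80, leaving at most 1200 − 80 = 1120.
But each box is capped at 136, so the maximum is 136.
Achievable: one at 136 and the other 10 totalling 1064, which fits since 10 × 8 ≤ 1064 ≤ 10 × 136.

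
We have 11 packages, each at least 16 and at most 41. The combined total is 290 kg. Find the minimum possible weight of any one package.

To make one package as small as possible, make the other 10 as large as possible.
The other 10 can take up 10 × 41 = 410 ≥ 290 − 16, so one package can sit at its floor of 16.
Achievable: one at 16 and the other 10 totalling 274, which fits since 10 × 16 ≤ 274 ≤ 10 × 41.

16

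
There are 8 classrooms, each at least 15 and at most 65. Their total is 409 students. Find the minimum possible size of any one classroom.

To make one classroom as small as possible, make the other 7 as large as possible.
The other 7 can take up 7 × 65 = 455 ≥ 409 − 15, so one classroom can sit at its floor of 15.
Achievable: one at 15 and the other 7 totalling 394, which fits since 7 × 15 ≤ 394 ≤ 7 × 65.

15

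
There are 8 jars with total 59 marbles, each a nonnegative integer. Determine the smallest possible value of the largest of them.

8

If every one of the 8 were at most 7, the total would be at most 8 × 7 = 56 < 59.
Taking 5 copies of 7 and 3 copies of 8 gives exactly 59, so 8 is attained.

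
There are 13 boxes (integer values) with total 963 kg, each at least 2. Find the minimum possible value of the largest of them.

75

The average is 963/13 > 74, so not all 13 can be 74 or less; the largest is ≥ 75.
Achievable: 1 of them at 75 and 12 at 74 total 963.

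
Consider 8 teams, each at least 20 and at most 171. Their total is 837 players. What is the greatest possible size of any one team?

171

To make one team as large as possible, make the other 7 as small as possible.
The other 7 contribute at least 7 × 20 = 140, leaving at most 837 − 140 = 697.
But each team is capped at 171, so the maximum is 171.
Achievable: one at 171 and the other 7 totalling 666, which fits since 7 × 20 ≤ 666 ≤ 7 × 171.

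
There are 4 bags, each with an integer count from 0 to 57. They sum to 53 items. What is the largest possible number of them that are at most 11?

3

Suppose k of them are at most 11. Those contribute at most 11 each and the rest at most 57 each.
So the total is at most 11k + 57(4 − k) = 228 − 46k. This must still be ≥ 53, so k ≤ 3.
k = 3 is achieved by 3 values at 11 and 1 at 57, total 90; lower one of the 57's by 37 (still > 11) to reach 53.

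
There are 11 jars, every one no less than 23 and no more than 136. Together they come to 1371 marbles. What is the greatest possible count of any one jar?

136

To make one jar as large as possible, make the other 10 as small as possible.
The other 10 contribute at least 10 × 23 = 230, leaving at most 1371 − 230 = 1141.
But each jar is capped at 136, so the maximum is 136.
Achievable: one at 136 and the other 10 totalling 1235, which fits since 10 × 23 ≤ 1235 ≤ 10 × 136.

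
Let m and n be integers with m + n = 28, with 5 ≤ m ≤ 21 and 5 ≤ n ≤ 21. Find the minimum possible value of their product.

Since m + n is fixed, pushing one of them to its bound minimizes the product.
The extreme feasible split is m = 7, n = 21, giving mn = 147.

147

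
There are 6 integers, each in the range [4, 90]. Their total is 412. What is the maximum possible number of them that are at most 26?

Each value at 26 or below falls at least 90 − 26 = 64 short of the ceiling 90.
The ceiling total is 6 × 90 = 540, and we need 412, so at most ⌊(540 − 412)/64⌋ = 2 can be that low.
k = 2 is achieved by 2 values at 26 and 4 at 90, total 412.

2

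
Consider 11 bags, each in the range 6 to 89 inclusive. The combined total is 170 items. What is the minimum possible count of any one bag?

To make one bag as small as possible, make the other 10 as large as possible.
The other 10 can take up 10 × 89 = 890 ≥ 170 − 6, so one bag can sit at its floor of 6.
Achievable: one at 6 and the other 10 totalling 164, which fits since 10 × 6 ≤ 164 ≤ 10 × 89.

6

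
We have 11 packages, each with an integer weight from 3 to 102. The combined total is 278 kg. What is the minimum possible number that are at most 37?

4

Each value above 37 is at least 38, contributing at least 38 − 3 = 35 above the floor 3.
The sum exceeds the floor total 33 by 245, so at most ⌊245/35⌋ = 7 exceed 37, and at least 4 are ≤ 37.
Exactly 4 works: 4 values at 3 and 7 at 38 total 278.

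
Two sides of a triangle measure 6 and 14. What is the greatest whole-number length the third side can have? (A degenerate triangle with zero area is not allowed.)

19

The third side must be less than 6 + 14 = 20.
The largest integer below 20 is 19.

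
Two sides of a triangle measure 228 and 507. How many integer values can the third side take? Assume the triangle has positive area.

455

The triangle inequality gives |228 − 507| < c < 228 + 507, i.e. 279 < c < 735.
So c can be any integer from 280 to 734: 455 values.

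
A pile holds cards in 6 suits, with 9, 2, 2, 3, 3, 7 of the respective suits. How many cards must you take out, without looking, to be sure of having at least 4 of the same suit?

In the worst case you take as many as possible of each suit without reaching 4: 3 + 2 + 2 + 3 + 3 + 3 = 16.
The next one must give 4 of some suit, so 16 + 1 = 17.

17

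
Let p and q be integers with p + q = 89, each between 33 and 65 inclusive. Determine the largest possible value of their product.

1980

For a fixed sum, the product pq is largest when p and q are as close as possible.
Taking p = 44 and q = 45 (both in [33, 65]) gives pq = 1980.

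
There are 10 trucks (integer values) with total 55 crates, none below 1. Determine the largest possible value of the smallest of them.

The average is 55/10 < 6, so some value is ≤ 5.
Achievable: 5 of them at 5 and 5 at 6 total 55.

5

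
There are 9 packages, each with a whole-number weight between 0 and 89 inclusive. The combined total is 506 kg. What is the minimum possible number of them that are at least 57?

1

Each value short of 57 is at most 56, costing at least 89 − 56 = 33 against the maximum total of 801.
We can afford to lose at most 801 − 506 = 295, so at most ⌊295/33⌋ = 8 fall short, and at least 1 are ≥ 57.
Exactly 1 works: 1 value at 89 and 8 at 56 total 537; lower one of the high values by 31 (still ≥ 57) to hit 506.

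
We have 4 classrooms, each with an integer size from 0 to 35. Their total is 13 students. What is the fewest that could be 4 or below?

2

Each value above 4 is at least 5, contributing at least 5 − 0 = 5 above the floor 0.
The sum exceeds the floor total 0 by 13, so at most ⌊13/5⌋ = 2 exceed 4, and at least 2 are ≤ 4.
Exactly 2 works: 2 values at 0 and 2 at 5 total 10; raise one of the low values by 3 (still ≤ 4) to hit 13.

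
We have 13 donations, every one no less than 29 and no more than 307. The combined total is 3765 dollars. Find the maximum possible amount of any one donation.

307

To make one donation as large as possible, make the other 12 as small as possible.
The other 12 contribute at least 12 × 29 = 348, leaving at most 3765 − 348 = 3417.
But each donation is capped at 307, so the maximum is 307.
Achievable: one at 307 and the other 12 totalling 3458, which fits since 12 × 29 ≤ 3458 ≤ 12 × 307.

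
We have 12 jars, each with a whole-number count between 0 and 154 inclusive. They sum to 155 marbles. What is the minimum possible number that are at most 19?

5

If only k of them are at most 19, the other 12 − k are at least 20, so the total is at least (12 − k)·20 + k·0.
This is ≤ 155, so (12 − k)·20 + 0k ≤ 155, which gives k ≥ 5.
Exactly 5 works: 5 values at 0 and 7 at 20 total 140; raise one of the low values by 15 (still ≤ 19) to hit 155.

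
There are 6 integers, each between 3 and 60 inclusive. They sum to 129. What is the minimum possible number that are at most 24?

1

Let j be the number exceeding 24. Then the total is ≥ 25·j + 3·(6 − j) = 18 + 22j.
So 22j ≤ 111 and j ≤ 5; hence at least 6 − 5 = 1 are ≤ 24.
Exactly 1 works: 1 value at 3 and 5 at 25 total 128; raise one of the low values by 1 (still ≤ 24) to hit 129.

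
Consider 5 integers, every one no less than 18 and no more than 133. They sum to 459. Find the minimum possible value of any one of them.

To make one integer as small as possible, make the other 4 as large as possible.
The other 4 can take up 4 × 133 = 532 ≥ 459 − 18, so one integer can sit at its floor of 18.
Achievable: one at 18 and the other 4 totalling 441, which fits since 4 × 18 ≤ 441 ≤ 4 × 133.

18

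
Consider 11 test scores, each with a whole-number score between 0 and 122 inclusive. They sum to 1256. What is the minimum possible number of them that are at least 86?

9

Suppose at most 11 − j of them reach 86; then j values are ≤ 85 and the rest ≤ 122.
The total is then ≤ 85·j + 122·(11 − j) = 1342 − 37j. For this to be ≥ 1256 we need j ≤ 2, so at least 11 − 2 = 9 must reach 86.
Exactly 9 works: 9 values at 122 and 2 at 85 total 1268; lower one of the high values by 12 (still ≥ 86) to hit 1256.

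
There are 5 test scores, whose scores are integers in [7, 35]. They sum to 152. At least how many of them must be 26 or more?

If only k of them are at least 26, the other 5 − k are at most 25, so the total is at most k·35 + (5 − k)·25.
This must reach 152, so k·35 + (5 − k)·25 ≥ 152, giving k ≥ 3.
Exactly 3 works: 3 values at 35 and 2 at 25 total 155; lower one of the high values by 3 (still ≥ 26) to hit 152.

3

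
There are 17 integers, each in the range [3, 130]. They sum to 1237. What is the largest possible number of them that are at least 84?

Suppose k of them are at least 84. Those contribute at least 84 each and the other 17 − k at least 3 each.
So the total is at least 84k + 3(17 − k) = 51 + 81k. This must be ≤ 1237, giving k ≤ 14.
k = 14 is achieved by 14 values at 84 and 3 at 3, total 1185; add 52 to one value (staying below 84) to reach 1237.

14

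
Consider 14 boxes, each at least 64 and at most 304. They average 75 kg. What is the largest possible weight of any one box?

218

To make one box as large as possible, make the other 13 as small as possible.
The total is 14 × 75 = 1050.
The other 13 contribute at least 13 × 64 = 832, leaving at most 1050 − 832 = 218.
Since 218 ≤ 304, this is achievable: one at 218 and 13 at 64.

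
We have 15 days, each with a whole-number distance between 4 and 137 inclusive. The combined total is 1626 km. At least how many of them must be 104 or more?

3

If only k of them are at least 104, the other 15 − k are at most 103, so the total is at most k·137 + (15 − k)·103.
This must reach 1626, so k·137 + (15 − k)·103 ≥ 1626, giving k ≥ 3.
Exactly 3 works: 3 values at 137 and 12 at 103 total 1647; lower one of the high values by 21 (still ≥ 104) to hit 1626.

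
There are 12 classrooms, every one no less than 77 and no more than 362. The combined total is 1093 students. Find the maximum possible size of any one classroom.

Maximizing one value means minimizing the remaining 11.
The other 11 contribute at least 11 × 77 = 847, leaving at most 1093 − 847 = 246.
Since 246 ≤ 362, this is achievable: one at 246 and 11 at 77.

246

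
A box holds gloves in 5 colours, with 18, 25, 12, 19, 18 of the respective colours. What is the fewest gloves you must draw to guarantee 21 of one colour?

In the worst case you take as many as possible of each colour without reaching 21: 18 + 20 + 12 + 19 + 18 = 87.
The next one must give 21 of some colour, so 87 + 1 = 88.

88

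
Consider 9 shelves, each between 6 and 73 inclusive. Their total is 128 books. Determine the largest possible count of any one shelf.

To make one shelf as large as possible, make the other 8 as small as possible.
The other 8 contribute at least 8 × 6 = 48, leaving at most 128 − 48 = 80.
But each shelf is capped at 73, so the maximum is 73.
Achievable: one at 73 and the other 8 totalling 55, which fits since 8 × 6 ≤ 55 ≤ 8 × 73.

73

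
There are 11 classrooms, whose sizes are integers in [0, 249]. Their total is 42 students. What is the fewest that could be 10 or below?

8

Each value above 10 is at least 11, contributing at least 11 − 0 = 11 above the floor 0.
The sum exceeds the floor total 0 by 42, so at most ⌊42/11⌋ = 3 exceed 10, and at least 8 are ≤ 10.
Exactly 8 works: 8 values at 0 and 3 at 11 total 33; raise one of the low values by 9 (still ≤ 10) to hit 42.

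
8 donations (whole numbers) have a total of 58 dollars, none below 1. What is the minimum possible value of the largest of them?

8

The average is 58/8 > 7, so not all 8 can be 7 or less; the largest is ≥ 8.
Achievable: 2 of them at 8 and 6 at 7 total 58.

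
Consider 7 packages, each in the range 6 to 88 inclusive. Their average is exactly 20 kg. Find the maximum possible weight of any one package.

To make one package as large as possible, make the other 6 as small as possible.
The total is 7 × 20 = 140.
The other 6 contribute at least 6 × 6 = 36, leaving at most 140 − 36 = 104.
But each package is capped at 88, so the maximum is 88.
Achievable: one at 88 and the other 6 totalling 52, which fits since 6 × 6 ≤ 52 ≤ 6 × 88.

88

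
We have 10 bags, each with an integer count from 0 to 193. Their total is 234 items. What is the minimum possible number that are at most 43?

5

Let j be the number exceeding 43. Then the total is ≥ 44·j + 0·(10 − j) = 0 + 44j.
So 44j ≤ 234 and j ≤ 5; hence at least 10 − 5 = 5 are ≤ 43.
Exactly 5 works: 5 values at 0 and 5 at 44 total 220; raise one of the low values by 14 (still ≤ 43) to hit 234.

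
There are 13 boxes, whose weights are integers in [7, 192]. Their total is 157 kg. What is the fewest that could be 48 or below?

12

Let j be the number exceeding 48. Then the total is ≥ 49·j + 7·(13 − j) = 91 + 42j.
So 42j ≤ 66 and j ≤ 1; hence at least 13 − 1 = 12 are ≤ 48.
Exactly 12 works: 12 values at 7 and 1 at 49 total 133; raise one of the low values by 24 (still ≤ 48) to hit 157.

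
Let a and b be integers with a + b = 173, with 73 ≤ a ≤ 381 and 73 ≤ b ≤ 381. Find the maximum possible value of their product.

7482

For a fixed sum, the product ab is largest when a and b are as close as possible.
Taking a = 86 and b = 87 (both in [73, 381]) gives ab = 7482.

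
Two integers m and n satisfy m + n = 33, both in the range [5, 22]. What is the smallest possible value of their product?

mn = m(33 − m) is concave in m, so over [11, 22] it is minimized at an endpoint.
The extreme feasible split is m = 11, n = 22, giving mn = 242.

242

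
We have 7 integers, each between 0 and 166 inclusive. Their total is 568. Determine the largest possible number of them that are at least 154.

3

If k of the values are ≥ 154, the total is ≥ 154k + 0(7 − k).
Setting 154k + 0(7 − k) ≤ 568 gives 154k ≤ 568, so k ≤ 3.
k = 3 is achieved by 3 values at 154 and 4 at 0, total 462; add 106 to one value (staying below 154) to reach 568.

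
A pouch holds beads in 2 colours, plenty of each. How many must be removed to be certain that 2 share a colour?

In the worst case you draw 1 of each of the 2 colours: 2 × 1 = 2.
One more forces 2 of some colour, so 2 + 1 = 3.

3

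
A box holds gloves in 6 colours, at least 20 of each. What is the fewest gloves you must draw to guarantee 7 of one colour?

37

You could draw 6 of every colour without reaching 7 of any — 36 in all.
One more forces 7 of some colour, so 36 + 1 = 37.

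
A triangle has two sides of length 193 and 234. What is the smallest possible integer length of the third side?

The third side must exceed |193 − 234| = 41.
The smallest integer above 41 is 42.

42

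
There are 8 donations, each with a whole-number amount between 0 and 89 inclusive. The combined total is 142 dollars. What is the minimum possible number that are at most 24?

3

Each value above 24 is at least 25, contributing at least 25 − 0 = 25 above the floor 0.
The sum exceeds the floor total 0 by 142, so at most ⌊142/25⌋ = 5 exceed 24, and at least 3 are ≤ 24.
Exactly 3 works: 3 values at 0 and 5 at 25 total 125; raise one of the low values by 17 (still ≤ 24) to hit 142.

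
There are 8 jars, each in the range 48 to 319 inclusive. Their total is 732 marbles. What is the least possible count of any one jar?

48

To make one jar as small as possible, make the other 7 as large as possible.
The other 7 can take up 7 × 319 = 2233 ≥ 732 − 48, so one jar can sit at its floor of 48.
Achievable: one at 48 and the other 7 totalling 684, which fits since 7 × 48 ≤ 684 ≤ 7 × 319.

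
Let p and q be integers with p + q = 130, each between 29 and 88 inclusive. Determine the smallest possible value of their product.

For a fixed sum, pq is smallest when p and q are as far apart as possible.
The extreme feasible split is p = 42, q = 88, giving pq = 3696.

3696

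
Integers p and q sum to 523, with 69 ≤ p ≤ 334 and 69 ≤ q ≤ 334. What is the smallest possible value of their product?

63126

For a fixed sum, pq is smallest when p and q are as far apart as possible.
The extreme feasible split is p = 189, q = 334, giving pq = 63126.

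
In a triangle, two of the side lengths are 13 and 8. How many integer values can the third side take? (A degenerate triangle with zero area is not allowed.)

The triangle inequality gives |13 − 8| < c < 13 + 8, i.e. 5 < c < 21.
So c can be any integer from 6 to 20: 15 values.

15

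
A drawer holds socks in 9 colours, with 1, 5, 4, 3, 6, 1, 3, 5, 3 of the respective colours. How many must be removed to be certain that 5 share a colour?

In the worst case you take as many as possible of each colour without reaching 5: 1 + 4 + 4 + 3 + 4 + 1 + 3 + 4 + 3 = 27.
The next one must give 5 of some colour, so 27 + 1 = 28.

28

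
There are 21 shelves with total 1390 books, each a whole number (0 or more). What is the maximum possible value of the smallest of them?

The average is 1390/21 < 67, so some value is ≤ 66.
Achievable: 17 of them at 66 and 4 at 67 total 1390.

66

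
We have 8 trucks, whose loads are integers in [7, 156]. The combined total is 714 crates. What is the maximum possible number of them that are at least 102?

6

If k of the values are ≥ 102, the total is ≥ 102k + 7(8 − k).
Setting 102k + 7(8 − k) ≤ 714 gives 95k ≤ 658, so k ≤ 6.
k = 6 is achieved by 6 values at 102 and 2 at 7, total 626; add 88 to one value (staying below 102) to reach 714.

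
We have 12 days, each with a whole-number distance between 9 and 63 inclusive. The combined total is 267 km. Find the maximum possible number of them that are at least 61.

3

With k values at 61 or above and the rest at least 9, the sum is at least 108 + 52k.
Since the sum is 267, we need 52k ≤ 159, i.e. k ≤ 3.
k = 3 is achieved by 3 values at 61 and 9 at 9, total 264; add 3 to one value (staying below 61) to reach 267.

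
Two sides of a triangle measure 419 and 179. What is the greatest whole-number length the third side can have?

597

The third side must be less than 419 + 179 = 598.
The largest integer below 598 is 597.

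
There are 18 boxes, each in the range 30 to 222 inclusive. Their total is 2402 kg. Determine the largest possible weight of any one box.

222

To make one box as large as possible, make the other 17 as small as possible.
The other 17 contribute at least 17 × 30 = 510, leaving at most 2402 − 510 = 1892.
But each box is capped at 222, so the maximum is 222.
Achievable: one at 222 and the other 17 totalling 2180, which fits since 17 × 30 ≤ 2180 ≤ 17 × 222.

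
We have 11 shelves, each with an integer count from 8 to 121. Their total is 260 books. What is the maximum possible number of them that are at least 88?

Suppose k of them are at least 88. Those contribute at least 88 each and the other 11 − k at least 8 each.
So the total is at least 88k + 8(11 − k) = 88 + 80k. This must be ≤ 260, giving k ≤ 2.
k = 2 is achieved by 2 values at 88 and 9 at 8, total 248; add 12 to one value (staying below 88) to reach 260.

2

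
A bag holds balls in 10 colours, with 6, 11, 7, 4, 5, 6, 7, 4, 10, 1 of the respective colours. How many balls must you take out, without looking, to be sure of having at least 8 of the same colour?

55

In the worst case you take as many as possible of each colour without reaching 8: 6 + 7 + 7 + 4 + 5 + 6 + 7 + 4 + 7 + 1 = 54.
The next one must give 8 of some colour, so 54 + 1 = 55.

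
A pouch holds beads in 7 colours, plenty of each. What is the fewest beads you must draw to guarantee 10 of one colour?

64

In the worst case you draw 9 of each of the 7 colours: 7 × 9 = 63.
One more forces 10 of some colour, so 63 + 1 = 64.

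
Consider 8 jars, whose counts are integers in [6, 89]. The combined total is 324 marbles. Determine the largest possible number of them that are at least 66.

4

Suppose k of them are at least 66. Those contribute at least 66 each and the other 8 − k at least 6 each.
So the total is at least 66k + 6(8 − k) = 48 + 60k. This must be ≤ 324, giving k ≤ 4.
k = 4 is achieved by 4 values at 66 and 4 at 6, total 288; add 36 to one value (staying below 66) to reach 324.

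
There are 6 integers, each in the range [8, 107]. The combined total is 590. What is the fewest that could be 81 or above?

If only k of them are at least 81, the other 6 − k are at most 80, so the total is at most k·107 + (6 − k)·80.
This must reach 590, so k·107 + (6 − k)·80 ≥ 590, giving k ≥ 5.
Exactly 5 works: 5 values at 107 and 1 at 80 total 615; lower one of the high values by 25 (still ≥ 81) to hit 590.

5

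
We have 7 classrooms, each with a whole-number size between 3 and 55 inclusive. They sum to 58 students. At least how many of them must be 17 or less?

5

Let j be the number exceeding 17. Then the total is ≥ 18·j + 3·(7 − j) = 21 + 15j.
So 15j ≤ 37 and j ≤ 2; hence at least 7 − 2 = 5 are ≤ 17.
Exactly 5 works: 5 values at 3 and 2 at 18 total 51; raise one of the low values by 7 (still ≤ 17) to hit 58.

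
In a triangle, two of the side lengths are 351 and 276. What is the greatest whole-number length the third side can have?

The third side must be less than 351 + 276 = 627.
The largest integer below 627 is 626.

626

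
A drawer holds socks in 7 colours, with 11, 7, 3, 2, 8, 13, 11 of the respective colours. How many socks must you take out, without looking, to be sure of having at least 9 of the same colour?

In the worst case you take as many as possible of each colour without reaching 9: 8 + 7 + 3 + 2 + 8 + 8 + 8 = 44.
The next one must give 9 of some colour, so 44 + 1 = 45.

45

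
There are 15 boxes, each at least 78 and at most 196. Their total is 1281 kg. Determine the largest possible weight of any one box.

189

To make one box as large as possible, make the other 14 as small as possible.
The other 14 contribute at least 14 × 78 = 1092, leaving at most 1281 − 1092 = 189.
Since 189 ≤ 196, this is achievable: one at 189 and 14 at 78.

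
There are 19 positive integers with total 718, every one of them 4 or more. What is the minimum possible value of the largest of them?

The average is 718/19 > 37, so not all 19 can be 37 or less; the largest is ≥ 38.
Taking 4 copies of 37 and 15 copies of 38 gives exactly 718, so 38 is attained.

38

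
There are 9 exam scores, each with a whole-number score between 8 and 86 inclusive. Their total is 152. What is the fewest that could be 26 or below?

If only k of them are at most 26, the other 9 − k are at least 27, so the total is at least (9 − k)·27 + k·8.
This is ≤ 152, so (9 − k)·27 + 8k ≤ 152, which gives k ≥ 5.
Exactly 5 works: 5 values at 8 and 4 at 27 total 148; raise one of the low values by 4 (still ≤ 26) to hit 152.

5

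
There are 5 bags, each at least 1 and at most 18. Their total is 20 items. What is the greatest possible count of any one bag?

16

To make one bag as large as possible, make the other 4 as small as possible.
The other 4 contribute at least 4 × 1 = 4, leaving at most 20 − 4 = 16.
Since 16 ≤ 18, this is achievable: one at 16 and 4 at 1.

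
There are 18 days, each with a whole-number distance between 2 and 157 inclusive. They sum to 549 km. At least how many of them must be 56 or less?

Each value above 56 is at least 57, contributing at least 57 − 2 = 55 above the floor 2.
The sum exceeds the floor total 36 by 513, so at most ⌊513/55⌋ = 9 exceed 56, and at least 9 are ≤ 56.
Exactly 9 works: 9 values at 2 and 9 at 57 total 531; raise one of the low values by 18 (still ≤ 56) to hit 549.

9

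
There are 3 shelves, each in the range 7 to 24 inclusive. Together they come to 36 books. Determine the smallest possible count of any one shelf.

7

To make one shelf as small as possible, make the other 2 as large as possible.
The other 2 can take up 2 × 24 = 48 ≥ 36 − 7, so one shelf can sit at its floor of 7.
Achievable: one at 7 and the other 2 totalling 29, which fits since 2 × 7 ≤ 29 ≤ 2 × 24.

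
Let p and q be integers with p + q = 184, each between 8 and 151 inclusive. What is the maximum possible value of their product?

8464

With p + q fixed, pq peaks when the two are closest together.
Taking p = 92 and q = 92 (both in [8, 151]) gives pq = 8464.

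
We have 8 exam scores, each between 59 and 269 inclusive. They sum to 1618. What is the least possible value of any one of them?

Minimizing one value means maximizing the remaining 7.
The other 7 can take up 7 × 269 = 1883 ≥ 1618 − 59, so one score can sit at its floor of 59.
Achievable: one at 59 and the other 7 totalling 1559, which fits since 7 × 59 ≤ 1559 ≤ 7 × 269.

59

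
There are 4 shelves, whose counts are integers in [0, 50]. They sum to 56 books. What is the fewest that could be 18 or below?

Let j be the number exceeding 18. Then the total is ≥ 19·j + 0·(4 − j) = 0 + 19j.
So 19j ≤ 56 and j ≤ 2; hence at least 4 − 2 = 2 are ≤ 18.
Exactly 2 works: 2 values at 0 and 2 at 19 total 38; raise one of the low values by 18 (still ≤ 18) to hit 56.

2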